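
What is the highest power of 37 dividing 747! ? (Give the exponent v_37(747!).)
v_37(747!) = 20

Legendre's formula: v_p(n!) = Σ_{k ≥ 1} ⌊n / p^k⌋. For p = 37, n = 747, the terms are:
  ⌊747/37^1⌋ = ⌊747/37⌋ = 20
(the next term ⌊747/37^2⌋ = 0, terminating the sum). Summing: v_37(747!) = 20 = 20.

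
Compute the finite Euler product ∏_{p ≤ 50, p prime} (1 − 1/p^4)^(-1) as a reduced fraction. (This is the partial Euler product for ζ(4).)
∏ = 65572203587643632473857746546522240898588901/60584710506150227098341885345792000000000000

The primes p ≤ 50 are [2, 3, 5, 7, 11, 13, 17, 19, 23, 29, 31, 37, 41, 43, 47]. For each prime, (1 − 1/p^4)^(-1) = p^4 / (p^4 − 1). The product is (1 − 1/2^4)^(-1), (1 − 1/3^4)^(-1), (1 − 1/5^4)^(-1), (1 − 1/7^4)^(-1), (1 − 1/11^4)^(-1), (1 − 1/13^4)^(-1), (1 − 1/17^4)^(-1), (1 − 1/19^4)^(-1), (1 − 1/23^4)^(-1), (1 − 1/29^4)^(-1), (1 − 1/31^4)^(-1), (1 − 1/37^4)^(-1), (1 − 1/41^4)^(-1), (1 − 1/43^4)^(-1), (1 − 1/47^4)^(-1) = ∏ p^4 / (p^4 − 1) = 65572203587643632473857746546522240898588901/60584710506150227098341885345792000000000000.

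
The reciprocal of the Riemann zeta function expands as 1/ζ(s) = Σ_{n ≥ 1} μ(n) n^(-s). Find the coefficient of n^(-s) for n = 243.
μ(243) = 0

Factor n = 243 = 3^5. μ(n) = 0 if any exponent ≥ 2 (not squarefree); otherwise μ(n) = (−1)^{ω(n)} where ω(n) is the number of distinct prime factors. Applying: μ(243) = 0.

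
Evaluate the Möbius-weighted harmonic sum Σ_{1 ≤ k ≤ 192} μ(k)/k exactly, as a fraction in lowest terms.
Σ μ(k)/k = -420739552915294928774241207455396214980695624016399287527924921993022991/27128766892785789697356865495675641342069048639462920399809650408428403405

Values of μ(k) for 1 ≤ k ≤ 192: μ(1) = 1, μ(2) = -1, μ(3) = -1, μ(5) = -1, μ(6) = 1, μ(7) = -1, μ(10) = 1, μ(11) = -1, μ(13) = -1, μ(14) = 1, μ(15) = 1, μ(17) = -1, μ(19) = -1, μ(21) = 1, μ(22) = 1, μ(23) = -1, μ(26) = 1, μ(29) = -1, μ(30) = -1, μ(31) = -1, μ(33) = 1, μ(34) = 1, μ(35) = 1, μ(37) = -1, μ(38) = 1, μ(39) = 1, μ(41) = -1, μ(42) = -1, μ(43) = -1, μ(46) = 1, μ(47) = -1, μ(51) = 1, μ(53) = -1, μ(55) = 1, μ(57) = 1, μ(58) = 1, μ(59) = -1, μ(61) = -1, μ(62) = 1, μ(65) = 1, μ(66) = -1, μ(67) = -1, μ(69) = 1, μ(70) = -1, μ(71) = -1, μ(73) = -1, μ(74) = 1, μ(77) = 1, μ(78) = -1, μ(79) = -1, μ(82) = 1, μ(83) = -1, μ(85) = 1, μ(86) = 1, μ(87) = 1, μ(89) = -1, μ(91) = 1, μ(93) = 1, μ(94) = 1, μ(95) = 1, μ(97) = -1, μ(101) = -1, μ(102) = -1, μ(103) = -1, μ(105) = -1, μ(106) = 1, μ(107) = -1, μ(109) = -1, μ(110) = -1, μ(111) = 1, μ(113) = -1, μ(114) = -1, μ(115) = 1, μ(118) = 1, μ(119) = 1, μ(122) = 1, μ(123) = 1, μ(127) = -1, μ(129) = 1, μ(130) = -1, μ(131) = -1, μ(133) = 1, μ(134) = 1, μ(137) = -1, μ(138) = -1, μ(139) = -1, μ(141) = 1, μ(142) = 1, μ(143) = 1, μ(145) = 1, μ(146) = 1, μ(149) = -1, μ(151) = -1, μ(154) = -1, μ(155) = 1, μ(157) = -1, μ(158) = 1, μ(159) = 1, μ(161) = 1, μ(163) = -1, μ(165) = -1, μ(166) = 1, μ(167) = -1, μ(170) = -1, μ(173) = -1, μ(174) = -1, μ(177) = 1, μ(178) = 1, μ(179) = -1, μ(181) = -1, μ(182) = -1, μ(183) = 1, μ(185) = 1, μ(186) = -1, μ(187) = 1, μ(190) = -1, μ(191) = -1, with μ = 0 on non-squarefree integers. Summing μ(k)/k for k where μ(k) ≠ 0 gives -420739552915294928774241207455396214980695624016399287527924921993022991/27128766892785789697356865495675641342069048639462920399809650408428403405 ≈ -0.0155. (PNT ⟺ this sum → 0 as n → ∞.)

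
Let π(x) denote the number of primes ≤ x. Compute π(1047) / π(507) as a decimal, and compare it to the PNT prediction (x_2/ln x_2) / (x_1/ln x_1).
π(1047)/π(507) = 175/96 ≈ 1.8229;  PNT prediction ≈ 1.8497.

π(507) = 96 and π(1047) = 175, so π(1047)/π(507) ≈ 1.8229. The PNT-predicted ratio is (1047/ln(1047)) / (507/ln(507)) ≈ 1.8497. The two agree to within a few percent, as expected.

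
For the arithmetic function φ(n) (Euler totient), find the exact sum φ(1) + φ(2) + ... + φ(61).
Σ_{n ≤ 61} φ(n) = 1162

Compute φ(n) for each 1 ≤ n ≤ 61: φ(1) = 1, φ(2) = 1, φ(3) = 2, φ(4) = 2, φ(5) = 4, φ(6) = 2, φ(7) = 6, φ(8) = 4, φ(9) = 6, φ(10) = 4, φ(11) = 10, φ(12) = 4, φ(13) = 12, φ(14) = 6, φ(15) = 8, φ(16) = 8, φ(17) = 16, φ(18) = 6, φ(19) = 18, φ(20) = 8, φ(21) = 12, φ(22) = 10, φ(23) = 22, φ(24) = 8, φ(25) = 20, φ(26) = 12, φ(27) = 18, φ(28) = 12, φ(29) = 28, φ(30) = 8, φ(31) = 30, φ(32) = 16, φ(33) = 20, φ(34) = 16, φ(35) = 24, φ(36) = 12, φ(37) = 36, φ(38) = 18, φ(39) = 24, φ(40) = 16, φ(41) = 40, φ(42) = 12, φ(43) = 42, φ(44) = 20, φ(45) = 24, φ(46) = 22, φ(47) = 46, φ(48) = 16, φ(49) = 42, φ(50) = 20, φ(51) = 32, φ(52) = 24, φ(53) = 52, φ(54) = 18, φ(55) = 40, φ(56) = 24, φ(57) = 36, φ(58) = 28, φ(59) = 58, φ(60) = 16, φ(61) = 60. Summing all 61 values: 1162. (Average order: Σ_{n ≤ x} φ(n) ~ (3/π²) x². For x = 61, (3/π²)·61² ≈ 1131.05.)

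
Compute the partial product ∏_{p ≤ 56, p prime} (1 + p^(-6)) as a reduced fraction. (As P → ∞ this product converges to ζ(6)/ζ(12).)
∏ = 360549358903447598496102606972302575686854635195266223026920975630213276302501208168000000/354490140797970318435085924328566932610522860437094896232244152761372626351680260596056897

The primes p ≤ 56 are [2, 3, 5, 7, 11, 13, 17, 19, 23, 29, 31, 37, 41, 43, 47, 53]. For each, (1 + 1/p^6) = (p^6 + 1)/p^6. Multiplying these fractions over p ∈ [2, 3, 5, 7, 11, 13, 17, 19, 23, 29, 31, 37, 41, 43, 47, 53] gives 360549358903447598496102606972302575686854635195266223026920975630213276302501208168000000/354490140797970318435085924328566932610522860437094896232244152761372626351680260596056897. (In the limit P → ∞ this tends to ζ(6)/ζ(12).)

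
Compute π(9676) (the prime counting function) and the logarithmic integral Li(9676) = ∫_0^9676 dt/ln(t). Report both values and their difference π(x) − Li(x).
π(9676) = 1193;  Li(9676) ≈ 1210.90;  π(x) − Li(x) ≈ -17.90.

Direct count of primes ≤ 9676 gives π(9676) = 1193. Numerical evaluation of the logarithmic integral gives Li(9676) ≈ 1210.90. The difference π(x) − Li(x) ≈ -17.90 is typically negative for small/moderate x (Li(x) overestimates), though Littlewood's theorem shows this sign changes infinitely often.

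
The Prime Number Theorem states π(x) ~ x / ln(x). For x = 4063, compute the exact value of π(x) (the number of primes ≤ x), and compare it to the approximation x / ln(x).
π(4063) = 560;  x/ln(x) ≈ 488.95;  relative error ≈ 12.69%.

Directly count primes up to 4063: π(4063) = 560. The PNT approximation gives 4063/ln(4063) ≈ 4063/8.30968 ≈ 488.95. Relative error (π(x) − x/ln(x)) / π(x) ≈ 12.69%; the approximation is known to undercount slightly (Li(x) is a better estimate).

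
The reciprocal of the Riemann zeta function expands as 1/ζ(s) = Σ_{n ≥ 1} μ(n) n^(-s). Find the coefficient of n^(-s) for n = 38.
μ(38) = 1

Factor n = 38 = 2 · 19. μ(n) = 0 if any exponent ≥ 2 (not squarefree); otherwise μ(n) = (−1)^{ω(n)} where ω(n) is the number of distinct prime factors. Applying: μ(38) = 1.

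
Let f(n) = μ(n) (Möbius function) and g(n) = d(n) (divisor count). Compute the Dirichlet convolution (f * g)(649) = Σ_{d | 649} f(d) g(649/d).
(μ * d)(649) = 1

Divisors of 649: [1, 11, 59, 649]. For each d | 649:
  d = 1: μ(1) · d(649/1) = 1 · 4 = 4
  d = 11: μ(11) · d(649/11) = -1 · 2 = -2
  d = 59: μ(59) · d(649/59) = -1 · 2 = -2
  d = 649: μ(649) · d(649/649) = 1 · 1 = 1
Summing: (μ * d)(649) = 4 + -2 + -2 + 1 = 1.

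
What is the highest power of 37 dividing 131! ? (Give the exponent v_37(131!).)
v_37(131!) = 3

Legendre's formula: v_p(n!) = Σ_{k ≥ 1} ⌊n / p^k⌋. For p = 37, n = 131, the terms are:
  ⌊131/37^1⌋ = ⌊131/37⌋ = 3
(the next term ⌊131/37^2⌋ = 0, terminating the sum). Summing: v_37(131!) = 3 = 3.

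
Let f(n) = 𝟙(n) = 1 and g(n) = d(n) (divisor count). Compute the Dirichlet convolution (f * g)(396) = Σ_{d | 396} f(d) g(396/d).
(𝟙 * d)(396) = 108

Divisors of 396: [1, 2, 3, 4, 6, 9, 11, 12, 18, 22, 33, 36, 44, 66, 99, 132, 198, 396]. For each d | 396:
  d = 1: 𝟙(1) · d(396/1) = 1 · 18 = 18
  d = 2: 𝟙(2) · d(396/2) = 1 · 12 = 12
  d = 3: 𝟙(3) · d(396/3) = 1 · 12 = 12
  d = 4: 𝟙(4) · d(396/4) = 1 · 6 = 6
  d = 6: 𝟙(6) · d(396/6) = 1 · 8 = 8
  d = 9: 𝟙(9) · d(396/9) = 1 · 6 = 6
  d = 11: 𝟙(11) · d(396/11) = 1 · 9 = 9
  d = 12: 𝟙(12) · d(396/12) = 1 · 4 = 4
  d = 18: 𝟙(18) · d(396/18) = 1 · 4 = 4
  d = 22: 𝟙(22) · d(396/22) = 1 · 6 = 6
  d = 33: 𝟙(33) · d(396/33) = 1 · 6 = 6
  d = 36: 𝟙(36) · d(396/36) = 1 · 2 = 2
  d = 44: 𝟙(44) · d(396/44) = 1 · 3 = 3
  d = 66: 𝟙(66) · d(396/66) = 1 · 4 = 4
  d = 99: 𝟙(99) · d(396/99) = 1 · 3 = 3
  d = 132: 𝟙(132) · d(396/132) = 1 · 2 = 2
  d = 198: 𝟙(198) · d(396/198) = 1 · 2 = 2
  d = 396: 𝟙(396) · d(396/396) = 1 · 1 = 1
Summing: (𝟙 * d)(396) = 18 + 12 + 12 + 6 + 8 + 6 + 9 + 4 + 4 + 6 + 6 + 2 + 3 + 4 + 3 + 2 + 2 + 1 = 108.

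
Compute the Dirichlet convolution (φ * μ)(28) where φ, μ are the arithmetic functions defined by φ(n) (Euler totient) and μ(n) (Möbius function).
(φ * μ)(28) = 5

Divisors of 28: [1, 2, 4, 7, 14, 28]. For each d | 28:
  d = 1: φ(1) · μ(28/1) = 1 · 0 = 0
  d = 2: φ(2) · μ(28/2) = 1 · 1 = 1
  d = 4: φ(4) · μ(28/4) = 2 · -1 = -2
  d = 7: φ(7) · μ(28/7) = 6 · 0 = 0
  d = 14: φ(14) · μ(28/14) = 6 · -1 = -6
  d = 28: φ(28) · μ(28/28) = 12 · 1 = 12
Summing: (φ * μ)(28) = 0 + 1 + -2 + 0 + -6 + 12 = 5.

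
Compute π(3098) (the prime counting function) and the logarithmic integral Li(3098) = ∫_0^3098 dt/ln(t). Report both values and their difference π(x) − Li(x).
π(3098) = 442;  Li(3098) ≈ 454.97;  π(x) − Li(x) ≈ -12.97.

Direct count of primes ≤ 3098 gives π(3098) = 442. Numerical evaluation of the logarithmic integral gives Li(3098) ≈ 454.97. The difference π(x) − Li(x) ≈ -12.97 is typically negative for small/moderate x (Li(x) overestimates), though Littlewood's theorem shows this sign changes infinitely often.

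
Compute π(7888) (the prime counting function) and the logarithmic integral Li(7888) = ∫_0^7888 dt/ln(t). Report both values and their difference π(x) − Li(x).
π(7888) = 997;  Li(7888) ≈ 1013.94;  π(x) − Li(x) ≈ -16.94.

Direct count of primes ≤ 7888 gives π(7888) = 997. Numerical evaluation of the logarithmic integral gives Li(7888) ≈ 1013.94. The difference π(x) − Li(x) ≈ -16.94 is typically negative for small/moderate x (Li(x) overestimates), though Littlewood's theorem shows this sign changes infinitely often.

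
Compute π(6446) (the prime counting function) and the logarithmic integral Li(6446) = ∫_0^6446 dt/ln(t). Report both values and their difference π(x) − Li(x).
π(6446) = 836;  Li(6446) ≈ 851.47;  π(x) − Li(x) ≈ -15.47.

Direct count of primes ≤ 6446 gives π(6446) = 836. Numerical evaluation of the logarithmic integral gives Li(6446) ≈ 851.47. The difference π(x) − Li(x) ≈ -15.47 is typically negative for small/moderate x (Li(x) overestimates), though Littlewood's theorem shows this sign changes infinitely often.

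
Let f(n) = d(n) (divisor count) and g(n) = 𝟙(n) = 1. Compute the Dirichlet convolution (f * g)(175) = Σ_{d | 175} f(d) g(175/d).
(d * 𝟙)(175) = 18

Divisors of 175: [1, 5, 7, 25, 35, 175]. For each d | 175:
  d = 1: d(1) · 𝟙(175/1) = 1 · 1 = 1
  d = 5: d(5) · 𝟙(175/5) = 2 · 1 = 2
  d = 7: d(7) · 𝟙(175/7) = 2 · 1 = 2
  d = 25: d(25) · 𝟙(175/25) = 3 · 1 = 3
  d = 35: d(35) · 𝟙(175/35) = 4 · 1 = 4
  d = 175: d(175) · 𝟙(175/175) = 6 · 1 = 6
Summing: (d * 𝟙)(175) = 1 + 2 + 2 + 3 + 4 + 6 = 18.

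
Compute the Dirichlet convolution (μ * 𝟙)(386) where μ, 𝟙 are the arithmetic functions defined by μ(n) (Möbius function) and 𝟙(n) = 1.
(μ * 𝟙)(386) = 0

Divisors of 386: [1, 2, 193, 386]. For each d | 386:
  d = 1: μ(1) · 𝟙(386/1) = 1 · 1 = 1
  d = 2: μ(2) · 𝟙(386/2) = -1 · 1 = -1
  d = 193: μ(193) · 𝟙(386/193) = -1 · 1 = -1
  d = 386: μ(386) · 𝟙(386/386) = 1 · 1 = 1
Summing: (μ * 𝟙)(386) = 1 + -1 + -1 + 1 = 0.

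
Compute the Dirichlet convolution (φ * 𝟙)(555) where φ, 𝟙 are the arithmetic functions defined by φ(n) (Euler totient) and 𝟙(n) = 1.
(φ * 𝟙)(555) = 555

Divisors of 555: [1, 3, 5, 15, 37, 111, 185, 555]. For each d | 555:
  d = 1: φ(1) · 𝟙(555/1) = 1 · 1 = 1
  d = 3: φ(3) · 𝟙(555/3) = 2 · 1 = 2
  d = 5: φ(5) · 𝟙(555/5) = 4 · 1 = 4
  d = 15: φ(15) · 𝟙(555/15) = 8 · 1 = 8
  d = 37: φ(37) · 𝟙(555/37) = 36 · 1 = 36
  d = 111: φ(111) · 𝟙(555/111) = 72 · 1 = 72
  d = 185: φ(185) · 𝟙(555/185) = 144 · 1 = 144
  d = 555: φ(555) · 𝟙(555/555) = 288 · 1 = 288
Summing: (φ * 𝟙)(555) = 1 + 2 + 4 + 8 + 36 + 72 + 144 + 288 = 555.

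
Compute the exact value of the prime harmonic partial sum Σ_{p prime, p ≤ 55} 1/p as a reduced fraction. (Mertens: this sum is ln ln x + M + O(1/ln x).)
Σ 1/p = 54766551458687142251/32589158477190044730

π(55) = 16, so the primes ≤ 55 are [2, 3, 5, 7, 11, 13, 17, 19, 23, 29, 31, 37, 41, 43, 47, 53]. Summing 1/p over these primes: 54766551458687142251/32589158477190044730 ≈ 1.6805. Mertens estimate ln ln(55) + 0.2615 ≈ 1.6496.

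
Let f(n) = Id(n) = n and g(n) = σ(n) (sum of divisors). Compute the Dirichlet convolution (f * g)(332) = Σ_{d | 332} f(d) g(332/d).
(Id * σ)(332) = 2839

Divisors of 332: [1, 2, 4, 83, 166, 332]. For each d | 332:
  d = 1: Id(1) · σ(332/1) = 1 · 588 = 588
  d = 2: Id(2) · σ(332/2) = 2 · 252 = 504
  d = 4: Id(4) · σ(332/4) = 4 · 84 = 336
  d = 83: Id(83) · σ(332/83) = 83 · 7 = 581
  d = 166: Id(166) · σ(332/166) = 166 · 3 = 498
  d = 332: Id(332) · σ(332/332) = 332 · 1 = 332
Summing: (Id * σ)(332) = 588 + 504 + 336 + 581 + 498 + 332 = 2839.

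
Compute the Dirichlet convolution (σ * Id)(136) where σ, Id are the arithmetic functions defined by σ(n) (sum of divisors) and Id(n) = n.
(σ * Id)(136) = 1715

Divisors of 136: [1, 2, 4, 8, 17, 34, 68, 136]. For each d | 136:
  d = 1: σ(1) · Id(136/1) = 1 · 136 = 136
  d = 2: σ(2) · Id(136/2) = 3 · 68 = 204
  d = 4: σ(4) · Id(136/4) = 7 · 34 = 238
  d = 8: σ(8) · Id(136/8) = 15 · 17 = 255
  d = 17: σ(17) · Id(136/17) = 18 · 8 = 144
  d = 34: σ(34) · Id(136/34) = 54 · 4 = 216
  d = 68: σ(68) · Id(136/68) = 126 · 2 = 252
  d = 136: σ(136) · Id(136/136) = 270 · 1 = 270
Summing: (σ * Id)(136) = 136 + 204 + 238 + 255 + 144 + 216 + 252 + 270 = 1715.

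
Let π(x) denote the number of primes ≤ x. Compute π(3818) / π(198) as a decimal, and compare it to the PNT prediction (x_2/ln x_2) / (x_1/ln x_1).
π(3818)/π(198) = 529/45 ≈ 11.7556;  PNT prediction ≈ 12.3641.

π(198) = 45 and π(3818) = 529, so π(3818)/π(198) ≈ 11.7556. The PNT-predicted ratio is (3818/ln(3818)) / (198/ln(198)) ≈ 12.3641. The two agree to within a few percent, as expected.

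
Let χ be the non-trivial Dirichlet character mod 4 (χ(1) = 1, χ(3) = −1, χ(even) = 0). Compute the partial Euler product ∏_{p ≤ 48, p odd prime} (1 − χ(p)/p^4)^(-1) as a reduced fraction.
∏ = 424022009220093808147330044599350686845258380222853/428762185161728930691534489551822091105495385374720

The odd primes p ≤ 48 are [3, 5, 7, 11, 13, 17, 19, 23, 29, 31, 37, 41, 43, 47]. For each, χ(p) = 1 if p ≡ 1 mod 4, χ(p) = −1 if p ≡ 3 mod 4. Taking (1 − χ(p)/p^4)^(-1) = p^4/(p^4 − χ(p)): (1 − (-1)/3^4)^(-1) · (1 − (1)/5^4)^(-1) · (1 − (-1)/7^4)^(-1) · (1 − (-1)/11^4)^(-1) · (1 − (1)/13^4)^(-1) · (1 − (1)/17^4)^(-1) · (1 − (-1)/19^4)^(-1) · (1 − (-1)/23^4)^(-1) · (1 − (1)/29^4)^(-1) · (1 − (-1)/31^4)^(-1) · (1 − (1)/37^4)^(-1) · (1 − (1)/41^4)^(-1) · (1 − (-1)/43^4)^(-1) · (1 − (-1)/47^4)^(-1) = 424022009220093808147330044599350686845258380222853/428762185161728930691534489551822091105495385374720.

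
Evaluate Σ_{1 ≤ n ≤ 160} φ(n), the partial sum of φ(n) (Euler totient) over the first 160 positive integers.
Σ_{n ≤ 160} φ(n) = 7806

Compute φ(n) for each 1 ≤ n ≤ 160: φ(1) = 1, φ(2) = 1, φ(3) = 2, φ(4) = 2, φ(5) = 4, φ(6) = 2, φ(7) = 6, φ(8) = 4, φ(9) = 6, φ(10) = 4, φ(11) = 10, φ(12) = 4, φ(13) = 12, φ(14) = 6, φ(15) = 8, φ(16) = 8, φ(17) = 16, φ(18) = 6, φ(19) = 18, φ(20) = 8, φ(21) = 12, φ(22) = 10, φ(23) = 22, φ(24) = 8, φ(25) = 20, φ(26) = 12, φ(27) = 18, φ(28) = 12, φ(29) = 28, φ(30) = 8, φ(31) = 30, φ(32) = 16, φ(33) = 20, φ(34) = 16, φ(35) = 24, φ(36) = 12, φ(37) = 36, φ(38) = 18, φ(39) = 24, φ(40) = 16, φ(41) = 40, φ(42) = 12, φ(43) = 42, φ(44) = 20, φ(45) = 24, φ(46) = 22, φ(47) = 46, φ(48) = 16, φ(49) = 42, φ(50) = 20, φ(51) = 32, φ(52) = 24, φ(53) = 52, φ(54) = 18, φ(55) = 40, φ(56) = 24, φ(57) = 36, φ(58) = 28, φ(59) = 58, φ(60) = 16, φ(61) = 60, φ(62) = 30, φ(63) = 36, φ(64) = 32, φ(65) = 48, φ(66) = 20, φ(67) = 66, φ(68) = 32, φ(69) = 44, φ(70) = 24, φ(71) = 70, φ(72) = 24, φ(73) = 72, φ(74) = 36, φ(75) = 40, φ(76) = 36, φ(77) = 60, φ(78) = 24, φ(79) = 78, φ(80) = 32, φ(81) = 54, φ(82) = 40, φ(83) = 82, φ(84) = 24, φ(85) = 64, φ(86) = 42, φ(87) = 56, φ(88) = 40, φ(89) = 88, φ(90) = 24, φ(91) = 72, φ(92) = 44, φ(93) = 60, φ(94) = 46, φ(95) = 72, φ(96) = 32, φ(97) = 96, φ(98) = 42, φ(99) = 60, φ(100) = 40, φ(101) = 100, φ(102) = 32, φ(103) = 102, φ(104) = 48, φ(105) = 48, φ(106) = 52, φ(107) = 106, φ(108) = 36, φ(109) = 108, φ(110) = 40, φ(111) = 72, φ(112) = 48, φ(113) = 112, φ(114) = 36, φ(115) = 88, φ(116) = 56, φ(117) = 72, φ(118) = 58, φ(119) = 96, φ(120) = 32, φ(121) = 110, φ(122) = 60, φ(123) = 80, φ(124) = 60, φ(125) = 100, φ(126) = 36, φ(127) = 126, φ(128) = 64, φ(129) = 84, φ(130) = 48, φ(131) = 130, φ(132) = 40, φ(133) = 108, φ(134) = 66, φ(135) = 72, φ(136) = 64, φ(137) = 136, φ(138) = 44, φ(139) = 138, φ(140) = 48, φ(141) = 92, φ(142) = 70, φ(143) = 120, φ(144) = 48, φ(145) = 112, φ(146) = 72, φ(147) = 84, φ(148) = 72, φ(149) = 148, φ(150) = 40, φ(151) = 150, φ(152) = 72, φ(153) = 96, φ(154) = 60, φ(155) = 120, φ(156) = 48, φ(157) = 156, φ(158) = 78, φ(159) = 104, φ(160) = 64. Summing all 160 values: 7806. (Average order: Σ_{n ≤ x} φ(n) ~ (3/π²) x². For x = 160, (3/π²)·160² ≈ 7781.47.)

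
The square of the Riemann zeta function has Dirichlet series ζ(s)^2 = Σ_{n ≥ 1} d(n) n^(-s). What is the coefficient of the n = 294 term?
d(294) = 12

ζ(s)^2 = (Σ 1/m^s)(Σ 1/k^s). The coefficient of 1/n^s in the product is the number of ordered pairs (m, k) with mk = n, which equals d(n). For n = 294, divisors are [1, 2, 3, 6, 7, 14, 21, 42, 49, 98, 147, 294], so d(294) = 12.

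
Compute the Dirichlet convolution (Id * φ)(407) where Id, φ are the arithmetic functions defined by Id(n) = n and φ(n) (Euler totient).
(Id * φ)(407) = 1533

Divisors of 407: [1, 11, 37, 407]. For each d | 407:
  d = 1: Id(1) · φ(407/1) = 1 · 360 = 360
  d = 11: Id(11) · φ(407/11) = 11 · 36 = 396
  d = 37: Id(37) · φ(407/37) = 37 · 10 = 370
  d = 407: Id(407) · φ(407/407) = 407 · 1 = 407
Summing: (Id * φ)(407) = 360 + 396 + 370 + 407 = 1533.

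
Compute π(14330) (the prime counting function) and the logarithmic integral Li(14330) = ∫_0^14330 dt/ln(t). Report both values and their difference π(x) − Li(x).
π(14330) = 1681;  Li(14330) ≈ 1706.78;  π(x) − Li(x) ≈ -25.78.

Direct count of primes ≤ 14330 gives π(14330) = 1681. Numerical evaluation of the logarithmic integral gives Li(14330) ≈ 1706.78. The difference π(x) − Li(x) ≈ -25.78 is typically negative for small/moderate x (Li(x) overestimates), though Littlewood's theorem shows this sign changes infinitely often.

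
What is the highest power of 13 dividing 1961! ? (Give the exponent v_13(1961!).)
v_13(1961!) = 161

Legendre's formula: v_p(n!) = Σ_{k ≥ 1} ⌊n / p^k⌋. For p = 13, n = 1961, the terms are:
  ⌊1961/13^1⌋ = ⌊1961/13⌋ = 150
  ⌊1961/13^2⌋ = ⌊1961/169⌋ = 11
(the next term ⌊1961/13^3⌋ = 0, terminating the sum). Summing: v_13(1961!) = 150 + 11 = 161.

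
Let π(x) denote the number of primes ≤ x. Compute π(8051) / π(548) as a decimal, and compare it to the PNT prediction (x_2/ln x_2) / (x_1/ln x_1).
π(8051)/π(548) = 1011/101 ≈ 10.0099;  PNT prediction ≈ 10.3017.

π(548) = 101 and π(8051) = 1011, so π(8051)/π(548) ≈ 10.0099. The PNT-predicted ratio is (8051/ln(8051)) / (548/ln(548)) ≈ 10.3017. The two agree to within a few percent, as expected.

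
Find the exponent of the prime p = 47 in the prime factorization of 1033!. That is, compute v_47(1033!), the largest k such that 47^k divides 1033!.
v_47(1033!) = 21

Legendre's formula: v_p(n!) = Σ_{k ≥ 1} ⌊n / p^k⌋. For p = 47, n = 1033, the terms are:
  ⌊1033/47^1⌋ = ⌊1033/47⌋ = 21
(the next term ⌊1033/47^2⌋ = 0, terminating the sum). Summing: v_47(1033!) = 21 = 21.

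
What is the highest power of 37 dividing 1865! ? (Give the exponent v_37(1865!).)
v_37(1865!) = 51

Legendre's formula: v_p(n!) = Σ_{k ≥ 1} ⌊n / p^k⌋. For p = 37, n = 1865, the terms are:
  ⌊1865/37^1⌋ = ⌊1865/37⌋ = 50
  ⌊1865/37^2⌋ = ⌊1865/1369⌋ = 1
(the next term ⌊1865/37^3⌋ = 0, terminating the sum). Summing: v_37(1865!) = 50 + 1 = 51.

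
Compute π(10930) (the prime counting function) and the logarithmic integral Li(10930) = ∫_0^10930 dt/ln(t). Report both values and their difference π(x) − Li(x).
π(10930) = 1327;  Li(10930) ≈ 1346.62;  π(x) − Li(x) ≈ -19.62.

Direct count of primes ≤ 10930 gives π(10930) = 1327. Numerical evaluation of the logarithmic integral gives Li(10930) ≈ 1346.62. The difference π(x) − Li(x) ≈ -19.62 is typically negative for small/moderate x (Li(x) overestimates), though Littlewood's theorem shows this sign changes infinitely often.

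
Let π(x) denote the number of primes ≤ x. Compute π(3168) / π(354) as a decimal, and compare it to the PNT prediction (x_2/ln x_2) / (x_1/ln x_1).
π(3168)/π(354) = 448/71 ≈ 6.3099;  PNT prediction ≈ 6.5161.

π(354) = 71 and π(3168) = 448, so π(3168)/π(354) ≈ 6.3099. The PNT-predicted ratio is (3168/ln(3168)) / (354/ln(354)) ≈ 6.5161. The two agree to within a few percent, as expected.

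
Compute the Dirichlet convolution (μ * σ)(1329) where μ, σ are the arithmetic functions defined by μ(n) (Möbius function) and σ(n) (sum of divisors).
(μ * σ)(1329) = 1329

Divisors of 1329: [1, 3, 443, 1329]. For each d | 1329:
  d = 1: μ(1) · σ(1329/1) = 1 · 1776 = 1776
  d = 3: μ(3) · σ(1329/3) = -1 · 444 = -444
  d = 443: μ(443) · σ(1329/443) = -1 · 4 = -4
  d = 1329: μ(1329) · σ(1329/1329) = 1 · 1 = 1
Summing: (μ * σ)(1329) = 1776 + -444 + -4 + 1 = 1329.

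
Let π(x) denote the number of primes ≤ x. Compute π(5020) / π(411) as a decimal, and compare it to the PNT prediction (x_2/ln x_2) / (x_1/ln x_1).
π(5020)/π(411) = 672/80 ≈ 8.4000;  PNT prediction ≈ 8.6269.

π(411) = 80 and π(5020) = 672, so π(5020)/π(411) ≈ 8.4000. The PNT-predicted ratio is (5020/ln(5020)) / (411/ln(411)) ≈ 8.6269. The two agree to within a few percent, as expected.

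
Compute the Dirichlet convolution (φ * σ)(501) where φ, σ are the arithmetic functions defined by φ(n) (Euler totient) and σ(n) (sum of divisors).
(φ * σ)(501) = 2004

Divisors of 501: [1, 3, 167, 501]. For each d | 501:
  d = 1: φ(1) · σ(501/1) = 1 · 672 = 672
  d = 3: φ(3) · σ(501/3) = 2 · 168 = 336
  d = 167: φ(167) · σ(501/167) = 166 · 4 = 664
  d = 501: φ(501) · σ(501/501) = 332 · 1 = 332
Summing: (φ * σ)(501) = 672 + 336 + 664 + 332 = 2004.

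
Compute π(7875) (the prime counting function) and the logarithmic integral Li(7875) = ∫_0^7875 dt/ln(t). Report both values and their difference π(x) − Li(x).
π(7875) = 994;  Li(7875) ≈ 1012.50;  π(x) − Li(x) ≈ -18.50.

Direct count of primes ≤ 7875 gives π(7875) = 994. Numerical evaluation of the logarithmic integral gives Li(7875) ≈ 1012.50. The difference π(x) − Li(x) ≈ -18.50 is typically negative for small/moderate x (Li(x) overestimates), though Littlewood's theorem shows this sign changes infinitely often.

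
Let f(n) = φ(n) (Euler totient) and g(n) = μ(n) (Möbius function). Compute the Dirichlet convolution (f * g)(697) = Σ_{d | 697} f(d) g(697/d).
(φ * μ)(697) = 585

Divisors of 697: [1, 17, 41, 697]. For each d | 697:
  d = 1: φ(1) · μ(697/1) = 1 · 1 = 1
  d = 17: φ(17) · μ(697/17) = 16 · -1 = -16
  d = 41: φ(41) · μ(697/41) = 40 · -1 = -40
  d = 697: φ(697) · μ(697/697) = 640 · 1 = 640
Summing: (φ * μ)(697) = 1 + -16 + -40 + 640 = 585.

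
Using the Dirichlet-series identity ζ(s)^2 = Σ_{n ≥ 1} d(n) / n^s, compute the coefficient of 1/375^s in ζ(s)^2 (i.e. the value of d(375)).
d(375) = 8

ζ(s)^2 = (Σ 1/m^s)(Σ 1/k^s). The coefficient of 1/n^s in the product is the number of ordered pairs (m, k) with mk = n, which equals d(n). For n = 375, divisors are [1, 3, 5, 15, 25, 75, 125, 375], so d(375) = 8.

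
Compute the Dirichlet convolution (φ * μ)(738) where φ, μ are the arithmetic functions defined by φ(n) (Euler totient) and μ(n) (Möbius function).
(φ * μ)(738) = 0

Divisors of 738: [1, 2, 3, 6, 9, 18, 41, 82, 123, 246, 369, 738]. For each d | 738:
  d = 1: φ(1) · μ(738/1) = 1 · 0 = 0
  d = 2: φ(2) · μ(738/2) = 1 · 0 = 0
  d = 3: φ(3) · μ(738/3) = 2 · -1 = -2
  d = 6: φ(6) · μ(738/6) = 2 · 1 = 2
  d = 9: φ(9) · μ(738/9) = 6 · 1 = 6
  d = 18: φ(18) · μ(738/18) = 6 · -1 = -6
  d = 41: φ(41) · μ(738/41) = 40 · 0 = 0
  d = 82: φ(82) · μ(738/82) = 40 · 0 = 0
  d = 123: φ(123) · μ(738/123) = 80 · 1 = 80
  d = 246: φ(246) · μ(738/246) = 80 · -1 = -80
  d = 369: φ(369) · μ(738/369) = 240 · -1 = -240
  d = 738: φ(738) · μ(738/738) = 240 · 1 = 240
Summing: (φ * μ)(738) = 0 + 0 + -2 + 2 + 6 + -6 + 0 + 0 + 80 + -80 + -240 + 240 = 0.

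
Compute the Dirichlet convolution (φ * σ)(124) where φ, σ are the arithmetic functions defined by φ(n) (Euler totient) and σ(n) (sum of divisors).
(φ * σ)(124) = 744

Divisors of 124: [1, 2, 4, 31, 62, 124]. For each d | 124:
  d = 1: φ(1) · σ(124/1) = 1 · 224 = 224
  d = 2: φ(2) · σ(124/2) = 1 · 96 = 96
  d = 4: φ(4) · σ(124/4) = 2 · 32 = 64
  d = 31: φ(31) · σ(124/31) = 30 · 7 = 210
  d = 62: φ(62) · σ(124/62) = 30 · 3 = 90
  d = 124: φ(124) · σ(124/124) = 60 · 1 = 60
Summing: (φ * σ)(124) = 224 + 96 + 64 + 210 + 90 + 60 = 744.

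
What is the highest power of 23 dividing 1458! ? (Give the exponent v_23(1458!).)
v_23(1458!) = 65

Legendre's formula: v_p(n!) = Σ_{k ≥ 1} ⌊n / p^k⌋. For p = 23, n = 1458, the terms are:
  ⌊1458/23^1⌋ = ⌊1458/23⌋ = 63
  ⌊1458/23^2⌋ = ⌊1458/529⌋ = 2
(the next term ⌊1458/23^3⌋ = 0, terminating the sum). Summing: v_23(1458!) = 63 + 2 = 65.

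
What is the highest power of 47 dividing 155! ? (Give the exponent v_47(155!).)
v_47(155!) = 3

Legendre's formula: v_p(n!) = Σ_{k ≥ 1} ⌊n / p^k⌋. For p = 47, n = 155, the terms are:
  ⌊155/47^1⌋ = ⌊155/47⌋ = 3
(the next term ⌊155/47^2⌋ = 0, terminating the sum). Summing: v_47(155!) = 3 = 3.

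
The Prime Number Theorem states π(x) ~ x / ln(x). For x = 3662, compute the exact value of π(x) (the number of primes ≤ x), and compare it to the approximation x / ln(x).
π(3662) = 511;  x/ln(x) ≈ 446.27;  relative error ≈ 12.67%.

Directly count primes up to 3662: π(3662) = 511. The PNT approximation gives 3662/ln(3662) ≈ 3662/8.20576 ≈ 446.27. Relative error (π(x) − x/ln(x)) / π(x) ≈ 12.67%; the approximation is known to undercount slightly (Li(x) is a better estimate).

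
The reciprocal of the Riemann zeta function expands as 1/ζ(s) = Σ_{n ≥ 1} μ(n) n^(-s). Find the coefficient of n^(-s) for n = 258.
μ(258) = -1

Factor n = 258 = 2 · 3 · 43. μ(n) = 0 if any exponent ≥ 2 (not squarefree); otherwise μ(n) = (−1)^{ω(n)} where ω(n) is the number of distinct prime factors. Applying: μ(258) = -1.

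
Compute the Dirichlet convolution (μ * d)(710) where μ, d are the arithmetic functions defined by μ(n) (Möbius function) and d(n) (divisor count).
(μ * d)(710) = 1

Divisors of 710: [1, 2, 5, 10, 71, 142, 355, 710]. For each d | 710:
  d = 1: μ(1) · d(710/1) = 1 · 8 = 8
  d = 2: μ(2) · d(710/2) = -1 · 4 = -4
  d = 5: μ(5) · d(710/5) = -1 · 4 = -4
  d = 10: μ(10) · d(710/10) = 1 · 2 = 2
  d = 71: μ(71) · d(710/71) = -1 · 4 = -4
  d = 142: μ(142) · d(710/142) = 1 · 2 = 2
  d = 355: μ(355) · d(710/355) = 1 · 2 = 2
  d = 710: μ(710) · d(710/710) = -1 · 1 = -1
Summing: (μ * d)(710) = 8 + -4 + -4 + 2 + -4 + 2 + 2 + -1 = 1.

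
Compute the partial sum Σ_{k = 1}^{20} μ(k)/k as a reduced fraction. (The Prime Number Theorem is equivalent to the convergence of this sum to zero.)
Σ μ(k)/k = -81988/1616615

Values of μ(k) for 1 ≤ k ≤ 20: μ(1) = 1, μ(2) = -1, μ(3) = -1, μ(5) = -1, μ(6) = 1, μ(7) = -1, μ(10) = 1, μ(11) = -1, μ(13) = -1, μ(14) = 1, μ(15) = 1, μ(17) = -1, μ(19) = -1, with μ = 0 on non-squarefree integers. Summing μ(k)/k for k where μ(k) ≠ 0 gives -81988/1616615 ≈ -0.0507. (PNT ⟺ this sum → 0 as n → ∞.)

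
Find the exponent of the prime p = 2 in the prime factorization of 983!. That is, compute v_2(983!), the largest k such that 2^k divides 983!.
v_2(983!) = 975

Legendre's formula: v_p(n!) = Σ_{k ≥ 1} ⌊n / p^k⌋. For p = 2, n = 983, the terms are:
  ⌊983/2^1⌋ = ⌊983/2⌋ = 491
  ⌊983/2^2⌋ = ⌊983/4⌋ = 245
  ⌊983/2^3⌋ = ⌊983/8⌋ = 122
  ⌊983/2^4⌋ = ⌊983/16⌋ = 61
  ⌊983/2^5⌋ = ⌊983/32⌋ = 30
  ⌊983/2^6⌋ = ⌊983/64⌋ = 15
  ⌊983/2^7⌋ = ⌊983/128⌋ = 7
  ⌊983/2^8⌋ = ⌊983/256⌋ = 3
  ⌊983/2^9⌋ = ⌊983/512⌋ = 1
(the next term ⌊983/2^10⌋ = 0, terminating the sum). Summing: v_2(983!) = 491 + 245 + 122 + 61 + 30 + 15 + 7 + 3 + 1 = 975.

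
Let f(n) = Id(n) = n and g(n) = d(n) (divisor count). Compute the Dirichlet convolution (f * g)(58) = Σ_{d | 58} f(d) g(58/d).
(Id * d)(58) = 124

Divisors of 58: [1, 2, 29, 58]. For each d | 58:
  d = 1: Id(1) · d(58/1) = 1 · 4 = 4
  d = 2: Id(2) · d(58/2) = 2 · 2 = 4
  d = 29: Id(29) · d(58/29) = 29 · 2 = 58
  d = 58: Id(58) · d(58/58) = 58 · 1 = 58
Summing: (Id * d)(58) = 4 + 4 + 58 + 58 = 124.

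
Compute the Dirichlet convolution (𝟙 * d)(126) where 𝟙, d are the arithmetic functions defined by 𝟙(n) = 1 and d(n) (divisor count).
(𝟙 * d)(126) = 54

Divisors of 126: [1, 2, 3, 6, 7, 9, 14, 18, 21, 42, 63, 126]. For each d | 126:
  d = 1: 𝟙(1) · d(126/1) = 1 · 12 = 12
  d = 2: 𝟙(2) · d(126/2) = 1 · 6 = 6
  d = 3: 𝟙(3) · d(126/3) = 1 · 8 = 8
  d = 6: 𝟙(6) · d(126/6) = 1 · 4 = 4
  d = 7: 𝟙(7) · d(126/7) = 1 · 6 = 6
  d = 9: 𝟙(9) · d(126/9) = 1 · 4 = 4
  d = 14: 𝟙(14) · d(126/14) = 1 · 3 = 3
  d = 18: 𝟙(18) · d(126/18) = 1 · 2 = 2
  d = 21: 𝟙(21) · d(126/21) = 1 · 4 = 4
  d = 42: 𝟙(42) · d(126/42) = 1 · 2 = 2
  d = 63: 𝟙(63) · d(126/63) = 1 · 2 = 2
  d = 126: 𝟙(126) · d(126/126) = 1 · 1 = 1
Summing: (𝟙 * d)(126) = 12 + 6 + 8 + 4 + 6 + 4 + 3 + 2 + 4 + 2 + 2 + 1 = 54.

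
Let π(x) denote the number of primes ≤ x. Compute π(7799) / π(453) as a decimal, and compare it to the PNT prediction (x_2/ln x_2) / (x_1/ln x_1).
π(7799)/π(453) = 987/87 ≈ 11.3448;  PNT prediction ≈ 11.7492.

π(453) = 87 and π(7799) = 987, so π(7799)/π(453) ≈ 11.3448. The PNT-predicted ratio is (7799/ln(7799)) / (453/ln(453)) ≈ 11.7492. The two agree to within a few percent, as expected.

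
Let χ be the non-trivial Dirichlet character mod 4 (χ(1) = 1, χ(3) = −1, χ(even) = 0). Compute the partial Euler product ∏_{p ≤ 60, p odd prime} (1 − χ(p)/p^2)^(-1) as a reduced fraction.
∏ = 21166213940439075800336462671/23105733135420641771520000000

The odd primes p ≤ 60 are [3, 5, 7, 11, 13, 17, 19, 23, 29, 31, 37, 41, 43, 47, 53, 59]. For each, χ(p) = 1 if p ≡ 1 mod 4, χ(p) = −1 if p ≡ 3 mod 4. Taking (1 − χ(p)/p^2)^(-1) = p^2/(p^2 − χ(p)): (1 − (-1)/3^2)^(-1) · (1 − (1)/5^2)^(-1) · (1 − (-1)/7^2)^(-1) · (1 − (-1)/11^2)^(-1) · (1 − (1)/13^2)^(-1) · (1 − (1)/17^2)^(-1) · (1 − (-1)/19^2)^(-1) · (1 − (-1)/23^2)^(-1) · (1 − (1)/29^2)^(-1) · (1 − (-1)/31^2)^(-1) · (1 − (1)/37^2)^(-1) · (1 − (1)/41^2)^(-1) · (1 − (-1)/43^2)^(-1) · (1 − (-1)/47^2)^(-1) · (1 − (1)/53^2)^(-1) · (1 − (-1)/59^2)^(-1) = 21166213940439075800336462671/23105733135420641771520000000.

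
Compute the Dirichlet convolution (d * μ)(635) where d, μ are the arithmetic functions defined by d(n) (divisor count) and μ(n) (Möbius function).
(d * μ)(635) = 1

Divisors of 635: [1, 5, 127, 635]. For each d | 635:
  d = 1: d(1) · μ(635/1) = 1 · 1 = 1
  d = 5: d(5) · μ(635/5) = 2 · -1 = -2
  d = 127: d(127) · μ(635/127) = 2 · -1 = -2
  d = 635: d(635) · μ(635/635) = 4 · 1 = 4
Summing: (d * μ)(635) = 1 + -2 + -2 + 4 = 1.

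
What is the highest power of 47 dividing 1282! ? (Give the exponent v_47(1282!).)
v_47(1282!) = 27

Legendre's formula: v_p(n!) = Σ_{k ≥ 1} ⌊n / p^k⌋. For p = 47, n = 1282, the terms are:
  ⌊1282/47^1⌋ = ⌊1282/47⌋ = 27
(the next term ⌊1282/47^2⌋ = 0, terminating the sum). Summing: v_47(1282!) = 27 = 27.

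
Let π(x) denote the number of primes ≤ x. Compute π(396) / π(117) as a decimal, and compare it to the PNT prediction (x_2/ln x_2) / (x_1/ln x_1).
π(396)/π(117) = 77/30 ≈ 2.5667;  PNT prediction ≈ 2.6947.

π(117) = 30 and π(396) = 77, so π(396)/π(117) ≈ 2.5667. The PNT-predicted ratio is (396/ln(396)) / (117/ln(117)) ≈ 2.6947. The two agree to within a few percent, as expected.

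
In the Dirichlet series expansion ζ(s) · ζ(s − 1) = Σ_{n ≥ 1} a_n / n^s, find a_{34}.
σ(34) = 54

In the product (Σ m^0/m^s)(Σ k / k^s) = Σ (Σ_{d | n} d) / n^s, the coefficient of 1/n^s is σ(n) = Σ_{d | n} d. For n = 34, divisors are [1, 2, 17, 34]; summing: σ(34) = 54.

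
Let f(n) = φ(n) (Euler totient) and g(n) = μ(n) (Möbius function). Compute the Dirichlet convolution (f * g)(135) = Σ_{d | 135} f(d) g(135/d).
(φ * μ)(135) = 36

Divisors of 135: [1, 3, 5, 9, 15, 27, 45, 135]. For each d | 135:
  d = 1: φ(1) · μ(135/1) = 1 · 0 = 0
  d = 3: φ(3) · μ(135/3) = 2 · 0 = 0
  d = 5: φ(5) · μ(135/5) = 4 · 0 = 0
  d = 9: φ(9) · μ(135/9) = 6 · 1 = 6
  d = 15: φ(15) · μ(135/15) = 8 · 0 = 0
  d = 27: φ(27) · μ(135/27) = 18 · -1 = -18
  d = 45: φ(45) · μ(135/45) = 24 · -1 = -24
  d = 135: φ(135) · μ(135/135) = 72 · 1 = 72
Summing: (φ * μ)(135) = 0 + 0 + 0 + 6 + 0 + -18 + -24 + 72 = 36.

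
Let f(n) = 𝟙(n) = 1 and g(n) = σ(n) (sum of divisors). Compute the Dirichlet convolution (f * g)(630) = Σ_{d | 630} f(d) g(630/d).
(𝟙 * σ)(630) = 4536

Divisors of 630: [1, 2, 3, 5, 6, 7, 9, 10, 14, 15, 18, 21, 30, 35, 42, 45, 63, 70, 90, 105, 126, 210, 315, 630]. For each d | 630:
  d = 1: 𝟙(1) · σ(630/1) = 1 · 1872 = 1872
  d = 2: 𝟙(2) · σ(630/2) = 1 · 624 = 624
  d = 3: 𝟙(3) · σ(630/3) = 1 · 576 = 576
  d = 5: 𝟙(5) · σ(630/5) = 1 · 312 = 312
  d = 6: 𝟙(6) · σ(630/6) = 1 · 192 = 192
  d = 7: 𝟙(7) · σ(630/7) = 1 · 234 = 234
  d = 9: 𝟙(9) · σ(630/9) = 1 · 144 = 144
  d = 10: 𝟙(10) · σ(630/10) = 1 · 104 = 104
  d = 14: 𝟙(14) · σ(630/14) = 1 · 78 = 78
  d = 15: 𝟙(15) · σ(630/15) = 1 · 96 = 96
  d = 18: 𝟙(18) · σ(630/18) = 1 · 48 = 48
  d = 21: 𝟙(21) · σ(630/21) = 1 · 72 = 72
  d = 30: 𝟙(30) · σ(630/30) = 1 · 32 = 32
  d = 35: 𝟙(35) · σ(630/35) = 1 · 39 = 39
  d = 42: 𝟙(42) · σ(630/42) = 1 · 24 = 24
  d = 45: 𝟙(45) · σ(630/45) = 1 · 24 = 24
  d = 63: 𝟙(63) · σ(630/63) = 1 · 18 = 18
  d = 70: 𝟙(70) · σ(630/70) = 1 · 13 = 13
  d = 90: 𝟙(90) · σ(630/90) = 1 · 8 = 8
  d = 105: 𝟙(105) · σ(630/105) = 1 · 12 = 12
  d = 126: 𝟙(126) · σ(630/126) = 1 · 6 = 6
  d = 210: 𝟙(210) · σ(630/210) = 1 · 4 = 4
  d = 315: 𝟙(315) · σ(630/315) = 1 · 3 = 3
  d = 630: 𝟙(630) · σ(630/630) = 1 · 1 = 1
Summing: (𝟙 * σ)(630) = 1872 + 624 + 576 + 312 + 192 + 234 + 144 + 104 + 78 + 96 + 48 + 72 + 32 + 39 + 24 + 24 + 18 + 13 + 8 + 12 + 6 + 4 + 3 + 1 = 4536.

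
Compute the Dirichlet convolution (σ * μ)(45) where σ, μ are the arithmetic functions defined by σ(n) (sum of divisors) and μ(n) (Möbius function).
(σ * μ)(45) = 45

Divisors of 45: [1, 3, 5, 9, 15, 45]. For each d | 45:
  d = 1: σ(1) · μ(45/1) = 1 · 0 = 0
  d = 3: σ(3) · μ(45/3) = 4 · 1 = 4
  d = 5: σ(5) · μ(45/5) = 6 · 0 = 0
  d = 9: σ(9) · μ(45/9) = 13 · -1 = -13
  d = 15: σ(15) · μ(45/15) = 24 · -1 = -24
  d = 45: σ(45) · μ(45/45) = 78 · 1 = 78
Summing: (σ * μ)(45) = 0 + 4 + 0 + -13 + -24 + 78 = 45.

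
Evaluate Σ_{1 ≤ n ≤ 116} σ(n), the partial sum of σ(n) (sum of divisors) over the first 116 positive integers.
Σ_{n ≤ 116} σ(n) = 11107

Compute σ(n) for each 1 ≤ n ≤ 116: σ(1) = 1, σ(2) = 3, σ(3) = 4, σ(4) = 7, σ(5) = 6, σ(6) = 12, σ(7) = 8, σ(8) = 15, σ(9) = 13, σ(10) = 18, σ(11) = 12, σ(12) = 28, σ(13) = 14, σ(14) = 24, σ(15) = 24, σ(16) = 31, σ(17) = 18, σ(18) = 39, σ(19) = 20, σ(20) = 42, σ(21) = 32, σ(22) = 36, σ(23) = 24, σ(24) = 60, σ(25) = 31, σ(26) = 42, σ(27) = 40, σ(28) = 56, σ(29) = 30, σ(30) = 72, σ(31) = 32, σ(32) = 63, σ(33) = 48, σ(34) = 54, σ(35) = 48, σ(36) = 91, σ(37) = 38, σ(38) = 60, σ(39) = 56, σ(40) = 90, σ(41) = 42, σ(42) = 96, σ(43) = 44, σ(44) = 84, σ(45) = 78, σ(46) = 72, σ(47) = 48, σ(48) = 124, σ(49) = 57, σ(50) = 93, σ(51) = 72, σ(52) = 98, σ(53) = 54, σ(54) = 120, σ(55) = 72, σ(56) = 120, σ(57) = 80, σ(58) = 90, σ(59) = 60, σ(60) = 168, σ(61) = 62, σ(62) = 96, σ(63) = 104, σ(64) = 127, σ(65) = 84, σ(66) = 144, σ(67) = 68, σ(68) = 126, σ(69) = 96, σ(70) = 144, σ(71) = 72, σ(72) = 195, σ(73) = 74, σ(74) = 114, σ(75) = 124, σ(76) = 140, σ(77) = 96, σ(78) = 168, σ(79) = 80, σ(80) = 186, σ(81) = 121, σ(82) = 126, σ(83) = 84, σ(84) = 224, σ(85) = 108, σ(86) = 132, σ(87) = 120, σ(88) = 180, σ(89) = 90, σ(90) = 234, σ(91) = 112, σ(92) = 168, σ(93) = 128, σ(94) = 144, σ(95) = 120, σ(96) = 252, σ(97) = 98, σ(98) = 171, σ(99) = 156, σ(100) = 217, σ(101) = 102, σ(102) = 216, σ(103) = 104, σ(104) = 210, σ(105) = 192, σ(106) = 162, σ(107) = 108, σ(108) = 280, σ(109) = 110, σ(110) = 216, σ(111) = 152, σ(112) = 248, σ(113) = 114, σ(114) = 240, σ(115) = 144, σ(116) = 210. Summing all 116 values: 11107. (Average order: Σ_{n ≤ x} σ(n) ~ (π²/12) x². For x = 116, (π²/12)·116² ≈ 11067.12.)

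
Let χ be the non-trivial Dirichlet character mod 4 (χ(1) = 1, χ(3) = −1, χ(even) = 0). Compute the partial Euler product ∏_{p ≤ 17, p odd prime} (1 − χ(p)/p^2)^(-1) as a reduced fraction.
∏ = 41368327/44974080

The odd primes p ≤ 17 are [3, 5, 7, 11, 13, 17]. For each, χ(p) = 1 if p ≡ 1 mod 4, χ(p) = −1 if p ≡ 3 mod 4. Taking (1 − χ(p)/p^2)^(-1) = p^2/(p^2 − χ(p)): (1 − (-1)/3^2)^(-1) · (1 − (1)/5^2)^(-1) · (1 − (-1)/7^2)^(-1) · (1 − (-1)/11^2)^(-1) · (1 − (1)/13^2)^(-1) · (1 − (1)/17^2)^(-1) = 41368327/44974080.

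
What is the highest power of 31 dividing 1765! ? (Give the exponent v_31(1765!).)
v_31(1765!) = 57

Legendre's formula: v_p(n!) = Σ_{k ≥ 1} ⌊n / p^k⌋. For p = 31, n = 1765, the terms are:
  ⌊1765/31^1⌋ = ⌊1765/31⌋ = 56
  ⌊1765/31^2⌋ = ⌊1765/961⌋ = 1
(the next term ⌊1765/31^3⌋ = 0, terminating the sum). Summing: v_31(1765!) = 56 + 1 = 57.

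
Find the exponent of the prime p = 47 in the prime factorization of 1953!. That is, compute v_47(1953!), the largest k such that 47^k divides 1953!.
v_47(1953!) = 41

Legendre's formula: v_p(n!) = Σ_{k ≥ 1} ⌊n / p^k⌋. For p = 47, n = 1953, the terms are:
  ⌊1953/47^1⌋ = ⌊1953/47⌋ = 41
(the next term ⌊1953/47^2⌋ = 0, terminating the sum). Summing: v_47(1953!) = 41 = 41.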